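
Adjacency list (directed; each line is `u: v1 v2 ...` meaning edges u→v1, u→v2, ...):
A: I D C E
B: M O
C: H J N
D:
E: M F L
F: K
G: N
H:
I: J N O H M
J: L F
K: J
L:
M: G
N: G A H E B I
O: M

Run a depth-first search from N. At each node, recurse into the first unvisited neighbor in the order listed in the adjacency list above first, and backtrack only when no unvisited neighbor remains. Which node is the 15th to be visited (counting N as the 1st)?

B

Visit N
N → G
N → A
A → I
I → J
J → L
J → F
F → K
I → O
O → M
I → H
A → D
A → C
A → E
N → B

Visit order: N, G, A, I, J, L, F, K, O, M, H, D, C, E, B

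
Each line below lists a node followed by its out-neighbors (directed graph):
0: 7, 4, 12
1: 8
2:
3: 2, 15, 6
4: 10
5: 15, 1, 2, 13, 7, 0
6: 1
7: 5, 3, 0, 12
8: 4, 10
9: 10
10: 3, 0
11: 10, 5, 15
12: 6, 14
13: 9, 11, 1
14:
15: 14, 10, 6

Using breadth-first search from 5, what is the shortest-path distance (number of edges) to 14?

Level 0: 5
Level 1: 0, 1, 2, 7, 13, 15
Level 2: 3, 4, 6, 8, 9, 10, 11, 12, 14
14 first appears at level 2.

2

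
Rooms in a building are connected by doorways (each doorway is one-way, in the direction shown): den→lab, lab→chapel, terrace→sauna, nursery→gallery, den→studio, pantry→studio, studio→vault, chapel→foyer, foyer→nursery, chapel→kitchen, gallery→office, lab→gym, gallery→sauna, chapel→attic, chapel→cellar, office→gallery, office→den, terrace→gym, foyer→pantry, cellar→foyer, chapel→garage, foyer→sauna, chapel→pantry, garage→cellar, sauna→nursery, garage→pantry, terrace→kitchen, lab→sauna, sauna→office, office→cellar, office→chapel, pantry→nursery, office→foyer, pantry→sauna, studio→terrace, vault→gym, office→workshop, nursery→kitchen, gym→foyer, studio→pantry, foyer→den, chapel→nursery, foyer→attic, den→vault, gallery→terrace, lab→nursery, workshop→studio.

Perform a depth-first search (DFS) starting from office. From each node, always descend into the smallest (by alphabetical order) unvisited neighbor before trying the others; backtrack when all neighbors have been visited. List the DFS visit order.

office cellar foyer attic den lab chapel garage pantry nursery gallery sauna terrace gym kitchen studio vault workshop

Visit office
office → cellar
cellar → foyer
foyer → attic
foyer → den
den → lab
lab → chapel
chapel → garage
garage → pantry
pantry → nursery
nursery → gallery
gallery → sauna
gallery → terrace
terrace → gym
terrace → kitchen
pantry → studio
studio → vault
office → workshop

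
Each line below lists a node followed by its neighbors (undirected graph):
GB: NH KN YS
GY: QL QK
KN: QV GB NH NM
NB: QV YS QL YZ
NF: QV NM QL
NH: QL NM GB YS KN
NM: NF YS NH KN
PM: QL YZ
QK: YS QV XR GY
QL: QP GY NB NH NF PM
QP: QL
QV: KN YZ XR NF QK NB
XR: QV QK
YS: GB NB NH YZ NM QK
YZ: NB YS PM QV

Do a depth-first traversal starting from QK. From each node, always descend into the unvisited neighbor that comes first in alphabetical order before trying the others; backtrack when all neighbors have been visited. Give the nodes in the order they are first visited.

Visit QK
QK → GY
GY → QL
QL → NB
NB → QV
QV → KN
KN → GB
GB → NH
NH → NM
NM → NF
NM → YS
YS → YZ
YZ → PM
QV → XR
QL → QP

QK → GY → QL → NB → QV → KN → GB → NH → NM → NF → YS → YZ → PM → XR → QP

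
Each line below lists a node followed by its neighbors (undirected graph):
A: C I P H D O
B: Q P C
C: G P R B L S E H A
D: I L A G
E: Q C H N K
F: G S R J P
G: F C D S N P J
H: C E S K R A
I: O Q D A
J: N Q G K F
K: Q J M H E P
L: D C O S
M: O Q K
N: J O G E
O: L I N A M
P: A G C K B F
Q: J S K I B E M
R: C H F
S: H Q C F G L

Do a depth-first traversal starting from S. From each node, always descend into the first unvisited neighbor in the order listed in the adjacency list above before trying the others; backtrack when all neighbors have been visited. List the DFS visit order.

S → H → C → G → F → R → J → N → O → L → D → I → Q → K → M → E → P → A → B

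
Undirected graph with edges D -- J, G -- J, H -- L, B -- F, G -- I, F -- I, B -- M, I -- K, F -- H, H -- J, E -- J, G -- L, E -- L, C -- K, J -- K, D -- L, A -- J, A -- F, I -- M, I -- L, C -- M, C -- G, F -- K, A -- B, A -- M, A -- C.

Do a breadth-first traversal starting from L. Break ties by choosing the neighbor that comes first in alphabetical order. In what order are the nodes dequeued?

L, D, E, G, H, I, J, C, F, K, M, A, B

Visit L; enqueue D, E, G, H, I → queue [D, E, G, H, I]
Visit D; enqueue J → queue [E, G, H, I, J]
Visit E → queue [G, H, I, J]
Visit G; enqueue C → queue [H, I, J, C]
Visit H; enqueue F → queue [I, J, C, F]
Visit I; enqueue K, M → queue [J, C, F, K, M]
Visit J; enqueue A → queue [C, F, K, M, A]
Visit C → queue [F, K, M, A]
Visit F; enqueue B → queue [K, M, A, B]
Visit K → queue [M, A, B]
Visit M → queue [A, B]
Visit A → queue [B]
Visit B → queue []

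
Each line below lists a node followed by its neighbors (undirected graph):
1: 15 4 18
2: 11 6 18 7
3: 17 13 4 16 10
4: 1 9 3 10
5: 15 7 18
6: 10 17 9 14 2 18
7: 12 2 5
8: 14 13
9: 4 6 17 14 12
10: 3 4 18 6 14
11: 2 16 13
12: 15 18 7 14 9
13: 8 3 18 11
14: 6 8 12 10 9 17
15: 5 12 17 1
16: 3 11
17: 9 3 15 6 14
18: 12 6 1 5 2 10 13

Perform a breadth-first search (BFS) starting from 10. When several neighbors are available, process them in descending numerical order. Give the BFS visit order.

10 18 14 6 4 3 13 12 5 2 1 17 9 8 16 11 15 7

Visit 10; enqueue 18, 14, 6, 4, 3 → queue [18, 14, 6, 4, 3]
Visit 18; enqueue 13, 12, 5, 2, 1 → queue [14, 6, 4, 3, 13, 12, 5, 2, 1]
Visit 14; enqueue 17, 9, 8 → queue [6, 4, 3, 13, 12, 5, 2, 1, 17, 9, 8]
Visit 6 → queue [4, 3, 13, 12, 5, 2, 1, 17, 9, 8]
Visit 4 → queue [3, 13, 12, 5, 2, 1, 17, 9, 8]
Visit 3; enqueue 16 → queue [13, 12, 5, 2, 1, 17, 9, 8, 16]
Visit 13; enqueue 11 → queue [12, 5, 2, 1, 17, 9, 8, 16, 11]
Visit 12; enqueue 15, 7 → queue [5, 2, 1, 17, 9, 8, 16, 11, 15, 7]
Visit 5 → queue [2, 1, 17, 9, 8, 16, 11, 15, 7]
Visit 2 → queue [1, 17, 9, 8, 16, 11, 15, 7]
Visit 1 → queue [17, 9, 8, 16, 11, 15, 7]
Visit 17 → queue [9, 8, 16, 11, 15, 7]
Visit 9 → queue [8, 16, 11, 15, 7]
Visit 8 → queue [16, 11, 15, 7]
Visit 16 → queue [11, 15, 7]
Visit 11 → queue [15, 7]
Visit 15 → queue [7]
Visit 7 → queue []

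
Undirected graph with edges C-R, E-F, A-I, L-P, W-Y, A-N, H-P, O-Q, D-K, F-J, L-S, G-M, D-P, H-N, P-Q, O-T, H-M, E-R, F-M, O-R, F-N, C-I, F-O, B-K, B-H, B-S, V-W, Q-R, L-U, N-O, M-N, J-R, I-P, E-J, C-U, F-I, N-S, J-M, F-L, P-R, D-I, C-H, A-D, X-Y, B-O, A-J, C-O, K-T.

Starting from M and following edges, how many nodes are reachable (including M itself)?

BFS from M visits: M, N, J, H, G, F, S, O, A, R, E, P, C, B, L, I, T, Q, D, U, K
Reachable nodes: 21 of 25 total.

21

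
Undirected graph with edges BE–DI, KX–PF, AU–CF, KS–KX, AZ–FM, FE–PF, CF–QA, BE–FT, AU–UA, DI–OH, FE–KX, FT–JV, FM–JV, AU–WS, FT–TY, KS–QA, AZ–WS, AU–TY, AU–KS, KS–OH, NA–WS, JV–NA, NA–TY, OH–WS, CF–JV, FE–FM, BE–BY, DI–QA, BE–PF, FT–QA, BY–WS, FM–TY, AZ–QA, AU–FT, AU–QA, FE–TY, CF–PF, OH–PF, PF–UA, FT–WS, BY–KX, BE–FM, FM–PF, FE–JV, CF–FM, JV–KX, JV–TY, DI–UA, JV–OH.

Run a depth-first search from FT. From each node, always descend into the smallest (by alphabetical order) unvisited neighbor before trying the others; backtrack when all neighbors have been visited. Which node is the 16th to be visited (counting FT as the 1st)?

Visit FT
FT → AU
AU → CF
CF → FM
FM → AZ
AZ → QA
QA → DI
DI → BE
BE → BY
BY → KX
KX → FE
FE → JV
JV → NA
NA → TY
NA → WS
WS → OH
OH → KS
OH → PF
PF → UA

Visit order: FT, AU, CF, FM, AZ, QA, DI, BE, BY, KX, FE, JV, NA, TY, WS, OH, KS, PF, UA

OH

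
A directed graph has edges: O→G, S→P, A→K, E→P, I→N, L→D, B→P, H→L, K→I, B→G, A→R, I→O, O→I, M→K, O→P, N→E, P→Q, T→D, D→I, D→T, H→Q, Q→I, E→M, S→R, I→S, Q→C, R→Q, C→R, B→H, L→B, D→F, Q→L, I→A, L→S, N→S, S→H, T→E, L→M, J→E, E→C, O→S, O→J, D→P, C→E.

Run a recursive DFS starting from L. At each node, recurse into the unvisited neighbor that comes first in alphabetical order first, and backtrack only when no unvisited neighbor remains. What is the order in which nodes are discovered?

Visit L
L → B
B → G
B → H
H → Q
Q → C
C → E
E → M
M → K
K → I
I → A
A → R
I → N
N → S
S → P
I → O
O → J
L → D
D → F
D → T

L -> B -> G -> H -> Q -> C -> E -> M -> K -> I -> A -> R -> N -> S -> P -> O -> J -> D -> F -> T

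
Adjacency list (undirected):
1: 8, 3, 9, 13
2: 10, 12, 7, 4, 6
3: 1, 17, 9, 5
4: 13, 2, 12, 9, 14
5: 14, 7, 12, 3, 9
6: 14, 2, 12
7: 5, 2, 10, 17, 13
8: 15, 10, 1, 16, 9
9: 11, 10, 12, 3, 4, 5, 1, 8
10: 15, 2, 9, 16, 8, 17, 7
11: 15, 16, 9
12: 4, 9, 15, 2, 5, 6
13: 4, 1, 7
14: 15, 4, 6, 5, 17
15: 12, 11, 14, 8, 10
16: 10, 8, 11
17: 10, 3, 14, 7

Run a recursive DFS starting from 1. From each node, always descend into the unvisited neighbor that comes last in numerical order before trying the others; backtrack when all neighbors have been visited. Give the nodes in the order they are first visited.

Visit 1
1 → 13
13 → 7
7 → 17
17 → 14
14 → 15
15 → 12
12 → 9
9 → 11
11 → 16
16 → 10
10 → 8
10 → 2
2 → 6
2 → 4
9 → 5
5 → 3

1, 13, 7, 17, 14, 15, 12, 9, 11, 16, 10, 8, 2, 6, 4, 5, 3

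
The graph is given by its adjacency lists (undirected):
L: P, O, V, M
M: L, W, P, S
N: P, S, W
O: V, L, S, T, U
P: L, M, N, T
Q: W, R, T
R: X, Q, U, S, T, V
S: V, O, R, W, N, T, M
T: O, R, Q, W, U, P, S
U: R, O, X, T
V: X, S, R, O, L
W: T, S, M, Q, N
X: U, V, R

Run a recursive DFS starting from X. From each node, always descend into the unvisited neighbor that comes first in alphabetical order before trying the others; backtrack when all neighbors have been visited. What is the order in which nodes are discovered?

X R Q T O L M P N S V W U

Visit X
X → R
R → Q
Q → T
T → O
O → L
L → M
M → P
P → N
N → S
S → V
S → W
O → U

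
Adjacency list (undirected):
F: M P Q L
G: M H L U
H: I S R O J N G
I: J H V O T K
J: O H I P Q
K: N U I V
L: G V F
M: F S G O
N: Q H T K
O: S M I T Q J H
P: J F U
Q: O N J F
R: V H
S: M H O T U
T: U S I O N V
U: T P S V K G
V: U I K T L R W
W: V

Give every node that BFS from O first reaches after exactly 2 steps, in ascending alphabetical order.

Level 0: O
Level 1: H, I, J, M, Q, S, T
Level 2: F, G, K, N, P, R, U, V
Level 3: L, W

F, G, K, N, P, R, U, V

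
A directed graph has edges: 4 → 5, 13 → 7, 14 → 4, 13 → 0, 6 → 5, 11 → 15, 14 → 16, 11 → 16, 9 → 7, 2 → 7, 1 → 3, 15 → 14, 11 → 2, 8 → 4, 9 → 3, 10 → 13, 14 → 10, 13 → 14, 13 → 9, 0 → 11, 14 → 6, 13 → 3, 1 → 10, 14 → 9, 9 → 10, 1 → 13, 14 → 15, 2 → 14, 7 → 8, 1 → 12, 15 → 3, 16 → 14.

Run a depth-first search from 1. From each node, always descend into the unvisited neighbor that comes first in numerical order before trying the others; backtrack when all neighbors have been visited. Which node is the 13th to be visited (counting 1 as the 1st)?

6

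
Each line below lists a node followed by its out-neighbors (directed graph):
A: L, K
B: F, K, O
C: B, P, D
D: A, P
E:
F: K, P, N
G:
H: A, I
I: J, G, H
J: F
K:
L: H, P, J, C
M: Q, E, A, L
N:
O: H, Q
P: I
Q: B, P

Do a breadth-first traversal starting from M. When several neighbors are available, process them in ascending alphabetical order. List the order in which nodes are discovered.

Visit M; enqueue A, E, L, Q → queue [A, E, L, Q]
Visit A; enqueue K → queue [E, L, Q, K]
Visit E → queue [L, Q, K]
Visit L; enqueue C, H, J, P → queue [Q, K, C, H, J, P]
Visit Q; enqueue B → queue [K, C, H, J, P, B]
Visit K → queue [C, H, J, P, B]
Visit C; enqueue D → queue [H, J, P, B, D]
Visit H; enqueue I → queue [J, P, B, D, I]
Visit J; enqueue F → queue [P, B, D, I, F]
Visit P → queue [B, D, I, F]
Visit B; enqueue O → queue [D, I, F, O]
Visit D → queue [I, F, O]
Visit I; enqueue G → queue [F, O, G]
Visit F; enqueue N → queue [O, G, N]
Visit O → queue [G, N]
Visit G → queue [N]
Visit N → queue []

M, A, E, L, Q, K, C, H, J, P, B, D, I, F, O, G, N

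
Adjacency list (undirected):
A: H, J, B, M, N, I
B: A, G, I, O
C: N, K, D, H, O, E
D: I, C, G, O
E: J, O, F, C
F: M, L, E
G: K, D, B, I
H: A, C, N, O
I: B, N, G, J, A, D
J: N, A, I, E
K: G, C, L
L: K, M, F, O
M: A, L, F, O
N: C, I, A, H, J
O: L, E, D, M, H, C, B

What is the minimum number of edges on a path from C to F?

2

Level 0: C
Level 1: D, E, H, K, N, O
Level 2: A, B, F, G, I, J, L, M
F first appears at level 2.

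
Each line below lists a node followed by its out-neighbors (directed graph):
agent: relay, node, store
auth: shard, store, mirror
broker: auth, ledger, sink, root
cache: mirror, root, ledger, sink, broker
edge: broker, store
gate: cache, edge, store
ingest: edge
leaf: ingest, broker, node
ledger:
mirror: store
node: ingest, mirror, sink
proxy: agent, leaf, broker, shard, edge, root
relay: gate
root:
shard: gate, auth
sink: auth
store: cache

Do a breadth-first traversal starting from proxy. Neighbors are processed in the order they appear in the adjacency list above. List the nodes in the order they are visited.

proxy, agent, leaf, broker, shard, edge, root, relay, node, store, ingest, auth, ledger, sink, gate, mirror, cache

Visit proxy; enqueue agent, leaf, broker, shard, edge, root → queue [agent, leaf, broker, shard, edge, root]
Visit agent; enqueue relay, node, store → queue [leaf, broker, shard, edge, root, relay, node, store]
Visit leaf; enqueue ingest → queue [broker, shard, edge, root, relay, node, store, ingest]
Visit broker; enqueue auth, ledger, sink → queue [shard, edge, root, relay, node, store, ingest, auth, ledger, sink]
Visit shard; enqueue gate → queue [edge, root, relay, node, store, ingest, auth, ledger, sink, gate]
Visit edge → queue [root, relay, node, store, ingest, auth, ledger, sink, gate]
Visit root → queue [relay, node, store, ingest, auth, ledger, sink, gate]
Visit relay → queue [node, store, ingest, auth, ledger, sink, gate]
Visit node; enqueue mirror → queue [store, ingest, auth, ledger, sink, gate, mirror]
Visit store; enqueue cache → queue [ingest, auth, ledger, sink, gate, mirror, cache]
Visit ingest → queue [auth, ledger, sink, gate, mirror, cache]
Visit auth → queue [ledger, sink, gate, mirror, cache]
Visit ledger → queue [sink, gate, mirror, cache]
Visit sink → queue [gate, mirror, cache]
Visit gate → queue [mirror, cache]
Visit mirror → queue [cache]
Visit cache → queue []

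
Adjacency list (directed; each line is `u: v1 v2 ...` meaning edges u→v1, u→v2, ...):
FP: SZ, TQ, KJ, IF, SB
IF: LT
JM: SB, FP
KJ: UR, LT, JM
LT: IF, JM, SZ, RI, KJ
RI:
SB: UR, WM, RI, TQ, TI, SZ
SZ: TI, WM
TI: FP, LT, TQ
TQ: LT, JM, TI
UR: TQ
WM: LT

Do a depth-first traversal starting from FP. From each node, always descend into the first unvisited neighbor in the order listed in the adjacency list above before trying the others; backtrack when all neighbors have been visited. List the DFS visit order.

FP → SZ → TI → LT → IF → JM → SB → UR → TQ → WM → RI → KJ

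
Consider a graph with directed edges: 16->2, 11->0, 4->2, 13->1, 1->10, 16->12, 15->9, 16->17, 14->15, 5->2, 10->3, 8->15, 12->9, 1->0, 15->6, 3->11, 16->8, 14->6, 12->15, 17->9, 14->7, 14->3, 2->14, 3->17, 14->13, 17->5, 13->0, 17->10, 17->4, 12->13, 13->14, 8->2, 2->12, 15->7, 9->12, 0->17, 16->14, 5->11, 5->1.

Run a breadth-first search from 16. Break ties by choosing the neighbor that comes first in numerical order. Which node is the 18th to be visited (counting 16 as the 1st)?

11

Visit 16; enqueue 2, 8, 12, 14, 17 → queue [2, 8, 12, 14, 17]
Visit 2 → queue [8, 12, 14, 17]
Visit 8; enqueue 15 → queue [12, 14, 17, 15]
Visit 12; enqueue 9, 13 → queue [14, 17, 15, 9, 13]
Visit 14; enqueue 3, 6, 7 → queue [17, 15, 9, 13, 3, 6, 7]
Visit 17; enqueue 4, 5, 10 → queue [15, 9, 13, 3, 6, 7, 4, 5, 10]
Visit 15 → queue [9, 13, 3, 6, 7, 4, 5, 10]
Visit 9 → queue [13, 3, 6, 7, 4, 5, 10]
Visit 13; enqueue 0, 1 → queue [3, 6, 7, 4, 5, 10, 0, 1]
Visit 3; enqueue 11 → queue [6, 7, 4, 5, 10, 0, 1, 11]
Visit 6 → queue [7, 4, 5, 10, 0, 1, 11]
Visit 7 → queue [4, 5, 10, 0, 1, 11]
Visit 4 → queue [5, 10, 0, 1, 11]
Visit 5 → queue [10, 0, 1, 11]
Visit 10 → queue [0, 1, 11]
Visit 0 → queue [1, 11]
Visit 1 → queue [11]
Visit 11 → queue []

Visit order: 16, 2, 8, 12, 14, 17, 15, 9, 13, 3, 6, 7, 4, 5, 10, 0, 1, 11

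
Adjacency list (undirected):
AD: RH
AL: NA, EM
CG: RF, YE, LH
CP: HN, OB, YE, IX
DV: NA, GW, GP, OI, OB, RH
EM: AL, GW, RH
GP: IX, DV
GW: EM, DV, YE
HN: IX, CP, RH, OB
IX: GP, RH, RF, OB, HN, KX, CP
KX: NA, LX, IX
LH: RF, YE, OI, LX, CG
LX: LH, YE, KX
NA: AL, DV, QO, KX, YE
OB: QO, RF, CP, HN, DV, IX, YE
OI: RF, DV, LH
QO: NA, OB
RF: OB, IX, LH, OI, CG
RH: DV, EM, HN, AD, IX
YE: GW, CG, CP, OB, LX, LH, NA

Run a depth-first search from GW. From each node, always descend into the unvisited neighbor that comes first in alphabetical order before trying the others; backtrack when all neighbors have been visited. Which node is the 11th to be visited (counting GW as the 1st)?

EM

Visit GW
GW → DV
DV → GP
GP → IX
IX → CP
CP → HN
HN → OB
OB → QO
QO → NA
NA → AL
AL → EM
EM → RH
RH → AD
NA → KX
KX → LX
LX → LH
LH → CG
CG → RF
RF → OI
CG → YE

Visit order: GW, DV, GP, IX, CP, HN, OB, QO, NA, AL, EM, RH, AD, KX, LX, LH, CG, RF, OI, YE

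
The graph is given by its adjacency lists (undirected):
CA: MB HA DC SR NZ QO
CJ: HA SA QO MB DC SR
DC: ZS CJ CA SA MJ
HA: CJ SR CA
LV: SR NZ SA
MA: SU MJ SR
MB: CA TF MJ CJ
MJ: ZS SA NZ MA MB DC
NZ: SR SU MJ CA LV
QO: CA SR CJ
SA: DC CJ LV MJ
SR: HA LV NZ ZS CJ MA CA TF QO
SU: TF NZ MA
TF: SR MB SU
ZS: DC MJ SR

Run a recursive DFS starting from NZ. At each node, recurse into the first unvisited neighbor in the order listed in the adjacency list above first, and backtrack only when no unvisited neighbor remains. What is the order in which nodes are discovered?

NZ -> SR -> HA -> CJ -> SA -> DC -> ZS -> MJ -> MA -> SU -> TF -> MB -> CA -> QO -> LV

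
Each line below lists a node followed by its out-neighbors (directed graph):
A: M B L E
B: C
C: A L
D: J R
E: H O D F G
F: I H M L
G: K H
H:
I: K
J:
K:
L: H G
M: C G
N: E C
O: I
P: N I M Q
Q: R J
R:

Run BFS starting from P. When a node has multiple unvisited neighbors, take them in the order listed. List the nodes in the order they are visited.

Visit P; enqueue N, I, M, Q → queue [N, I, M, Q]
Visit N; enqueue E, C → queue [I, M, Q, E, C]
Visit I; enqueue K → queue [M, Q, E, C, K]
Visit M; enqueue G → queue [Q, E, C, K, G]
Visit Q; enqueue R, J → queue [E, C, K, G, R, J]
Visit E; enqueue H, O, D, F → queue [C, K, G, R, J, H, O, D, F]
Visit C; enqueue A, L → queue [K, G, R, J, H, O, D, F, A, L]
Visit K → queue [G, R, J, H, O, D, F, A, L]
Visit G → queue [R, J, H, O, D, F, A, L]
Visit R → queue [J, H, O, D, F, A, L]
Visit J → queue [H, O, D, F, A, L]
Visit H → queue [O, D, F, A, L]
Visit O → queue [D, F, A, L]
Visit D → queue [F, A, L]
Visit F → queue [A, L]
Visit A; enqueue B → queue [L, B]
Visit L → queue [B]
Visit B → queue []

P N I M Q E C K G R J H O D F A L B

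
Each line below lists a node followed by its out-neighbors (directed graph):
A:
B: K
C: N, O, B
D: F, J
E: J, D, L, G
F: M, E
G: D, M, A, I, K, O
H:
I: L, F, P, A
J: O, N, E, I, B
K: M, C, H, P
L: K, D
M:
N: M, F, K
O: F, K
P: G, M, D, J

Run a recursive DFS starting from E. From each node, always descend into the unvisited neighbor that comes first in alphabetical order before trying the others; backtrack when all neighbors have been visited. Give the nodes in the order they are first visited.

Visit E
E → D
D → F
F → M
D → J
J → B
B → K
K → C
C → N
C → O
K → H
K → P
P → G
G → A
G → I
I → L

E → D → F → M → J → B → K → C → N → O → H → P → G → A → I → L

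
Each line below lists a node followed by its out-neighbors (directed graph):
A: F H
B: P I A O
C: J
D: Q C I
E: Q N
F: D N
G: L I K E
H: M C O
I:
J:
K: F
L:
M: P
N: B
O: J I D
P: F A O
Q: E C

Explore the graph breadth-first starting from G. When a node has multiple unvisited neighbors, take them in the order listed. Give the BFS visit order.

Visit G; enqueue L, I, K, E → queue [L, I, K, E]
Visit L → queue [I, K, E]
Visit I → queue [K, E]
Visit K; enqueue F → queue [E, F]
Visit E; enqueue Q, N → queue [F, Q, N]
Visit F; enqueue D → queue [Q, N, D]
Visit Q; enqueue C → queue [N, D, C]
Visit N; enqueue B → queue [D, C, B]
Visit D → queue [C, B]
Visit C; enqueue J → queue [B, J]
Visit B; enqueue P, A, O → queue [J, P, A, O]
Visit J → queue [P, A, O]
Visit P → queue [A, O]
Visit A; enqueue H → queue [O, H]
Visit O → queue [H]
Visit H; enqueue M → queue [M]
Visit M → queue []

G L I K E F Q N D C B J P A O H M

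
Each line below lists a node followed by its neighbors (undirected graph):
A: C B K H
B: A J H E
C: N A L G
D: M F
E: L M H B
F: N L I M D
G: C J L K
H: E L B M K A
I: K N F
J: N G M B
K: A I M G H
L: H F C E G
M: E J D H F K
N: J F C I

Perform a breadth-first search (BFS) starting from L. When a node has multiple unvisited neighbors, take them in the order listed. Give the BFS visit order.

L H F C E G B M K A N I D J

Visit L; enqueue H, F, C, E, G → queue [H, F, C, E, G]
Visit H; enqueue B, M, K, A → queue [F, C, E, G, B, M, K, A]
Visit F; enqueue N, I, D → queue [C, E, G, B, M, K, A, N, I, D]
Visit C → queue [E, G, B, M, K, A, N, I, D]
Visit E → queue [G, B, M, K, A, N, I, D]
Visit G; enqueue J → queue [B, M, K, A, N, I, D, J]
Visit B → queue [M, K, A, N, I, D, J]
Visit M → queue [K, A, N, I, D, J]
Visit K → queue [A, N, I, D, J]
Visit A → queue [N, I, D, J]
Visit N → queue [I, D, J]
Visit I → queue [D, J]
Visit D → queue [J]
Visit J → queue []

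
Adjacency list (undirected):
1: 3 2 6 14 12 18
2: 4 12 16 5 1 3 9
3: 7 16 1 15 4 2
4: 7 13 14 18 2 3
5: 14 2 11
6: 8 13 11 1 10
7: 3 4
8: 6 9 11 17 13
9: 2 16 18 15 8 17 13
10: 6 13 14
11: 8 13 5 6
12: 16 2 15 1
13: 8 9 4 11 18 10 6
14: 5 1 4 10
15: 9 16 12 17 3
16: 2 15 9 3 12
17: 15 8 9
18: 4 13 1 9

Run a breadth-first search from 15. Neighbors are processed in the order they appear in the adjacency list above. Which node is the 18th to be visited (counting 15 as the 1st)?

14

Visit 15; enqueue 9, 16, 12, 17, 3 → queue [9, 16, 12, 17, 3]
Visit 9; enqueue 2, 18, 8, 13 → queue [16, 12, 17, 3, 2, 18, 8, 13]
Visit 16 → queue [12, 17, 3, 2, 18, 8, 13]
Visit 12; enqueue 1 → queue [17, 3, 2, 18, 8, 13, 1]
Visit 17 → queue [3, 2, 18, 8, 13, 1]
Visit 3; enqueue 7, 4 → queue [2, 18, 8, 13, 1, 7, 4]
Visit 2; enqueue 5 → queue [18, 8, 13, 1, 7, 4, 5]
Visit 18 → queue [8, 13, 1, 7, 4, 5]
Visit 8; enqueue 6, 11 → queue [13, 1, 7, 4, 5, 6, 11]
Visit 13; enqueue 10 → queue [1, 7, 4, 5, 6, 11, 10]
Visit 1; enqueue 14 → queue [7, 4, 5, 6, 11, 10, 14]
Visit 7 → queue [4, 5, 6, 11, 10, 14]
Visit 4 → queue [5, 6, 11, 10, 14]
Visit 5 → queue [6, 11, 10, 14]
Visit 6 → queue [11, 10, 14]
Visit 11 → queue [10, 14]
Visit 10 → queue [14]
Visit 14 → queue []

Visit order: 15, 9, 16, 12, 17, 3, 2, 18, 8, 13, 1, 7, 4, 5, 6, 11, 10, 14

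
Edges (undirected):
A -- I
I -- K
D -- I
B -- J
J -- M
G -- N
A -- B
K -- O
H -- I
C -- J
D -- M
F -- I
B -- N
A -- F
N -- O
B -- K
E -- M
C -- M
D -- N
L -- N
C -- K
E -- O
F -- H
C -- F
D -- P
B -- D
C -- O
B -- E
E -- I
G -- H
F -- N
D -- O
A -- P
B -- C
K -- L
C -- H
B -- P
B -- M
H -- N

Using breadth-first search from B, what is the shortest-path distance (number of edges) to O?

2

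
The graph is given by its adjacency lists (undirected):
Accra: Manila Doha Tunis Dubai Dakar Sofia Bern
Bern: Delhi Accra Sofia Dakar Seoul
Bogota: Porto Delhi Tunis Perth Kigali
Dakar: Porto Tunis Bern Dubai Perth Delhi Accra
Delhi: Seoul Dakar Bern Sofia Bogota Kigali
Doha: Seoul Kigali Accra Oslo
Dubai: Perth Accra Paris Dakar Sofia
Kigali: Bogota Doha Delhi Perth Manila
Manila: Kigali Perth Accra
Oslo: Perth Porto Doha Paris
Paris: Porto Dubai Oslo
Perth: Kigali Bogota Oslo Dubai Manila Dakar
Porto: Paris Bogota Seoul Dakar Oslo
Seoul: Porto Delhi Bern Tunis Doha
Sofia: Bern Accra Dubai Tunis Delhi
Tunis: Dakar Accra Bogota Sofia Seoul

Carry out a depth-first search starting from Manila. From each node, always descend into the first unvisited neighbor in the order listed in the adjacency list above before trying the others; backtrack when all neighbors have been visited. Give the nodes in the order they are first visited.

Manila -> Kigali -> Bogota -> Porto -> Paris -> Dubai -> Perth -> Oslo -> Doha -> Seoul -> Delhi -> Dakar -> Tunis -> Accra -> Sofia -> Bern

Visit Manila
Manila → Kigali
Kigali → Bogota
Bogota → Porto
Porto → Paris
Paris → Dubai
Dubai → Perth
Perth → Oslo
Oslo → Doha
Doha → Seoul
Seoul → Delhi
Delhi → Dakar
Dakar → Tunis
Tunis → Accra
Accra → Sofia
Sofia → Bern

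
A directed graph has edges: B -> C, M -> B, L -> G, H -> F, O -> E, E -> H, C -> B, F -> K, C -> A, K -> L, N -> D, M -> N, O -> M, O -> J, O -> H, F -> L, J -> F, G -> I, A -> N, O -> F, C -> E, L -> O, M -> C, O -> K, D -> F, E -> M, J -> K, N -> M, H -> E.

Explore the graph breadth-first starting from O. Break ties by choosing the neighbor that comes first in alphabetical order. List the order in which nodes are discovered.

Visit O; enqueue E, F, H, J, K, M → queue [E, F, H, J, K, M]
Visit E → queue [F, H, J, K, M]
Visit F; enqueue L → queue [H, J, K, M, L]
Visit H → queue [J, K, M, L]
Visit J → queue [K, M, L]
Visit K → queue [M, L]
Visit M; enqueue B, C, N → queue [L, B, C, N]
Visit L; enqueue G → queue [B, C, N, G]
Visit B → queue [C, N, G]
Visit C; enqueue A → queue [N, G, A]
Visit N; enqueue D → queue [G, A, D]
Visit G; enqueue I → queue [A, D, I]
Visit A → queue [D, I]
Visit D → queue [I]
Visit I → queue []

O, E, F, H, J, K, M, L, B, C, N, G, A, D, I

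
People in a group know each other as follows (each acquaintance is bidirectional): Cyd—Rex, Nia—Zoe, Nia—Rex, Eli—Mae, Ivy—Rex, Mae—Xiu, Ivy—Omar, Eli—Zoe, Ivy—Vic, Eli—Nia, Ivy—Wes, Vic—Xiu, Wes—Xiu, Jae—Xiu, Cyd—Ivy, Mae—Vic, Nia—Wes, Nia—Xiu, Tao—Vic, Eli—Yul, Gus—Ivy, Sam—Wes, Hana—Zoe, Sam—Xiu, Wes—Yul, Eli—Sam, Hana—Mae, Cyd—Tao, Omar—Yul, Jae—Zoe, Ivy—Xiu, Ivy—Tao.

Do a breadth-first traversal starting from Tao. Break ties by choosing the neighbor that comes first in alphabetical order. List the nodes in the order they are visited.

Visit Tao; enqueue Cyd, Ivy, Vic → queue [Cyd, Ivy, Vic]
Visit Cyd; enqueue Rex → queue [Ivy, Vic, Rex]
Visit Ivy; enqueue Gus, Omar, Wes, Xiu → queue [Vic, Rex, Gus, Omar, Wes, Xiu]
Visit Vic; enqueue Mae → queue [Rex, Gus, Omar, Wes, Xiu, Mae]
Visit Rex; enqueue Nia → queue [Gus, Omar, Wes, Xiu, Mae, Nia]
Visit Gus → queue [Omar, Wes, Xiu, Mae, Nia]
Visit Omar; enqueue Yul → queue [Wes, Xiu, Mae, Nia, Yul]
Visit Wes; enqueue Sam → queue [Xiu, Mae, Nia, Yul, Sam]
Visit Xiu; enqueue Jae → queue [Mae, Nia, Yul, Sam, Jae]
Visit Mae; enqueue Eli, Hana → queue [Nia, Yul, Sam, Jae, Eli, Hana]
Visit Nia; enqueue Zoe → queue [Yul, Sam, Jae, Eli, Hana, Zoe]
Visit Yul → queue [Sam, Jae, Eli, Hana, Zoe]
Visit Sam → queue [Jae, Eli, Hana, Zoe]
Visit Jae → queue [Eli, Hana, Zoe]
Visit Eli → queue [Hana, Zoe]
Visit Hana → queue [Zoe]
Visit Zoe → queue []

Tao, Cyd, Ivy, Vic, Rex, Gus, Omar, Wes, Xiu, Mae, Nia, Yul, Sam, Jae, Eli, Hana, Zoe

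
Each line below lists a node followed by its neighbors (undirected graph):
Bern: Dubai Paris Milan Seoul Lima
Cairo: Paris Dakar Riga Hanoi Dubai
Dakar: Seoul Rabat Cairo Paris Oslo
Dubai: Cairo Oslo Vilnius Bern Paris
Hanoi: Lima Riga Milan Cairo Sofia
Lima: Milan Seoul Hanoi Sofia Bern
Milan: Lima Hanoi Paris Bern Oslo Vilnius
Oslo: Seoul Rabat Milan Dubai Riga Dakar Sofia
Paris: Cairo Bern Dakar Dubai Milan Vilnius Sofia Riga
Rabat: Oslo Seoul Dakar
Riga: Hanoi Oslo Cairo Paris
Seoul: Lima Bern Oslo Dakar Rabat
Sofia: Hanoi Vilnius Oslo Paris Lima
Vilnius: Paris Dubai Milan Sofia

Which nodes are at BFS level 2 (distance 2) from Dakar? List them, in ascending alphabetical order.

Level 0: Dakar
Level 1: Cairo, Oslo, Paris, Rabat, Seoul
Level 2: Bern, Dubai, Hanoi, Lima, Milan, Riga, Sofia, Vilnius

Bern, Dubai, Hanoi, Lima, Milan, Riga, Sofia, Vilnius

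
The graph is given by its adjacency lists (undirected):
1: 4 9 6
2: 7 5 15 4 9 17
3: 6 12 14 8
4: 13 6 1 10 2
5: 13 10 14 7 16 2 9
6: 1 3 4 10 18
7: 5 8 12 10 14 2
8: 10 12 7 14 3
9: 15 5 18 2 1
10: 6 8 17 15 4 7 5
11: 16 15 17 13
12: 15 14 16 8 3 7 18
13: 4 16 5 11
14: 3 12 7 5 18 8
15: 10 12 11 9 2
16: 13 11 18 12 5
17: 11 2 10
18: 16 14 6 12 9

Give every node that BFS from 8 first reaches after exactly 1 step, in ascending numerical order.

Level 0: 8
Level 1: 3, 7, 10, 12, 14
Level 2: 2, 4, 5, 6, 15, 16, 17, 18
Level 3: 1, 9, 11, 13

3, 7, 10, 12, 14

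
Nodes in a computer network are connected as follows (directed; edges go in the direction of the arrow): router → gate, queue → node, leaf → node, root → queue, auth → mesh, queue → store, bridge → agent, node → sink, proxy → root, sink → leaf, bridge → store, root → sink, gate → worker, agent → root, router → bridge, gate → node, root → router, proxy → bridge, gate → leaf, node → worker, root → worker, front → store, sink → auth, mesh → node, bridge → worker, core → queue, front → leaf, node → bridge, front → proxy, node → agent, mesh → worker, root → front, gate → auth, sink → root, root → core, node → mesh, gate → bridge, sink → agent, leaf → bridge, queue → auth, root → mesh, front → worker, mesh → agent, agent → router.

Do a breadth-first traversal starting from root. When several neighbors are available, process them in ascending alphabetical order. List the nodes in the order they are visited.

root, core, front, mesh, queue, router, sink, worker, leaf, proxy, store, agent, node, auth, bridge, gate

Visit root; enqueue core, front, mesh, queue, router, sink, worker → queue [core, front, mesh, queue, router, sink, worker]
Visit core → queue [front, mesh, queue, router, sink, worker]
Visit front; enqueue leaf, proxy, store → queue [mesh, queue, router, sink, worker, leaf, proxy, store]
Visit mesh; enqueue agent, node → queue [queue, router, sink, worker, leaf, proxy, store, agent, node]
Visit queue; enqueue auth → queue [router, sink, worker, leaf, proxy, store, agent, node, auth]
Visit router; enqueue bridge, gate → queue [sink, worker, leaf, proxy, store, agent, node, auth, bridge, gate]
Visit sink → queue [worker, leaf, proxy, store, agent, node, auth, bridge, gate]
Visit worker → queue [leaf, proxy, store, agent, node, auth, bridge, gate]
Visit leaf → queue [proxy, store, agent, node, auth, bridge, gate]
Visit proxy → queue [store, agent, node, auth, bridge, gate]
Visit store → queue [agent, node, auth, bridge, gate]
Visit agent → queue [node, auth, bridge, gate]
Visit node → queue [auth, bridge, gate]
Visit auth → queue [bridge, gate]
Visit bridge → queue [gate]
Visit gate → queue []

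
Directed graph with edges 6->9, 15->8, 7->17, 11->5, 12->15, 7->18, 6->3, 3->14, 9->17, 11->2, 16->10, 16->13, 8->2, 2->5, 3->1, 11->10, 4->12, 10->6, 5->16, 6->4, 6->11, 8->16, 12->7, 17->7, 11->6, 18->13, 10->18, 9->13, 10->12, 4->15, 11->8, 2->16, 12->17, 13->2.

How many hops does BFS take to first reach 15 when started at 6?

Level 0: 6
Level 1: 3, 4, 9, 11
Level 2: 1, 2, 5, 8, 10, 12, 13, 14, 15, 17
Level 3: 7, 16, 18
15 first appears at level 2.

2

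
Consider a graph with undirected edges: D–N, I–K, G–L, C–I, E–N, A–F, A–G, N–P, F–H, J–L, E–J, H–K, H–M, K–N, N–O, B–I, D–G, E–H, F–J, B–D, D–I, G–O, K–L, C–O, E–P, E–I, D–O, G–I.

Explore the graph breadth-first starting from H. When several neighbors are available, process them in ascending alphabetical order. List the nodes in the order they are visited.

H -> E -> F -> K -> M -> I -> J -> N -> P -> A -> L -> B -> C -> D -> G -> O

Visit H; enqueue E, F, K, M → queue [E, F, K, M]
Visit E; enqueue I, J, N, P → queue [F, K, M, I, J, N, P]
Visit F; enqueue A → queue [K, M, I, J, N, P, A]
Visit K; enqueue L → queue [M, I, J, N, P, A, L]
Visit M → queue [I, J, N, P, A, L]
Visit I; enqueue B, C, D, G → queue [J, N, P, A, L, B, C, D, G]
Visit J → queue [N, P, A, L, B, C, D, G]
Visit N; enqueue O → queue [P, A, L, B, C, D, G, O]
Visit P → queue [A, L, B, C, D, G, O]
Visit A → queue [L, B, C, D, G, O]
Visit L → queue [B, C, D, G, O]
Visit B → queue [C, D, G, O]
Visit C → queue [D, G, O]
Visit D → queue [G, O]
Visit G → queue [O]
Visit O → queue []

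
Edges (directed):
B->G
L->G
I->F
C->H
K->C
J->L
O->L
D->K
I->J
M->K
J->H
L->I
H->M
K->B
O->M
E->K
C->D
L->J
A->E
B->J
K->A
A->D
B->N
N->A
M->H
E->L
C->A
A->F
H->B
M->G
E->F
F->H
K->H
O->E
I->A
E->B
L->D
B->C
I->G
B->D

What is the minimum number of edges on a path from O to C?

3

Level 0: O
Level 1: E, L, M
Level 2: B, D, F, G, H, I, J, K
Level 3: A, C, N
C first appears at level 3.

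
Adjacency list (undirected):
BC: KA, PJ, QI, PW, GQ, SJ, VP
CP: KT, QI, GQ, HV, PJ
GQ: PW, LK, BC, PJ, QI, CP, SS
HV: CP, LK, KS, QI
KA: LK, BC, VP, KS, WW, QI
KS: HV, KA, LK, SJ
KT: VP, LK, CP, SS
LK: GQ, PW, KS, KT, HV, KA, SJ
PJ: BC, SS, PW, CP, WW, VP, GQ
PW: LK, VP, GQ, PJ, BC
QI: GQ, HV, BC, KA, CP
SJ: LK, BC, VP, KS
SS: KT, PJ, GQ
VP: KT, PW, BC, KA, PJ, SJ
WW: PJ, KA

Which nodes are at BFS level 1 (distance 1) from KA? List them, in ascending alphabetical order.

BC, KS, LK, QI, VP, WW

Level 0: KA
Level 1: BC, KS, LK, QI, VP, WW
Level 2: CP, GQ, HV, KT, PJ, PW, SJ
Level 3: SS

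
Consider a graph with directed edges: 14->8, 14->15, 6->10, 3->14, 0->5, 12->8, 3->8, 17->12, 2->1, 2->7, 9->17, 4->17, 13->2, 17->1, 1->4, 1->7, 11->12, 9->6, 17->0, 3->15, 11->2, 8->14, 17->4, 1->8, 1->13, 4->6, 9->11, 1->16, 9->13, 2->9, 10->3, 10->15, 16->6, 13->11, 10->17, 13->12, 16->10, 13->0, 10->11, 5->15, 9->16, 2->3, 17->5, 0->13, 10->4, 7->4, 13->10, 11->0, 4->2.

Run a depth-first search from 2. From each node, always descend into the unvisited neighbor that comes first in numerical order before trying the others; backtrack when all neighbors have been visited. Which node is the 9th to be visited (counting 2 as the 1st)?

Visit 2
2 → 1
1 → 4
4 → 6
6 → 10
10 → 3
3 → 8
8 → 14
14 → 15
10 → 11
11 → 0
0 → 5
0 → 13
13 → 12
10 → 17
1 → 7
1 → 16
2 → 9

Visit order: 2, 1, 4, 6, 10, 3, 8, 14, 15, 11, 0, 5, 13, 12, 17, 7, 16, 9

15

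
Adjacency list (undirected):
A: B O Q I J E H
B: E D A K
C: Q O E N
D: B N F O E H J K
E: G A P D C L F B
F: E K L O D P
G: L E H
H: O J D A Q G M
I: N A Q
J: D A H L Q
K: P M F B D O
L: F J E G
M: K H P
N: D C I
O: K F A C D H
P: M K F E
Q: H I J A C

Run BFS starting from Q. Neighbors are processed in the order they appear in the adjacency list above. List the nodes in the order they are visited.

Visit Q; enqueue H, I, J, A, C → queue [H, I, J, A, C]
Visit H; enqueue O, D, G, M → queue [I, J, A, C, O, D, G, M]
Visit I; enqueue N → queue [J, A, C, O, D, G, M, N]
Visit J; enqueue L → queue [A, C, O, D, G, M, N, L]
Visit A; enqueue B, E → queue [C, O, D, G, M, N, L, B, E]
Visit C → queue [O, D, G, M, N, L, B, E]
Visit O; enqueue K, F → queue [D, G, M, N, L, B, E, K, F]
Visit D → queue [G, M, N, L, B, E, K, F]
Visit G → queue [M, N, L, B, E, K, F]
Visit M; enqueue P → queue [N, L, B, E, K, F, P]
Visit N → queue [L, B, E, K, F, P]
Visit L → queue [B, E, K, F, P]
Visit B → queue [E, K, F, P]
Visit E → queue [K, F, P]
Visit K → queue [F, P]
Visit F → queue [P]
Visit P → queue []

Q -> H -> I -> J -> A -> C -> O -> D -> G -> M -> N -> L -> B -> E -> K -> F -> P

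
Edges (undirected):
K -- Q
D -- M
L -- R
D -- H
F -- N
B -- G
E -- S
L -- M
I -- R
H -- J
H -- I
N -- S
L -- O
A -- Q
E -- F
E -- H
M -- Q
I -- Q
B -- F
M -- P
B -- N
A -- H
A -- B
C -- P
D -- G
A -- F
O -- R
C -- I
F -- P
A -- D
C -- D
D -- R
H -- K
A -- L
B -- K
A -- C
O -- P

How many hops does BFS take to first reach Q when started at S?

Level 0: S
Level 1: E, N
Level 2: B, F, H
Level 3: A, D, G, I, J, K, P
Level 4: C, L, M, O, Q, R
Q first appears at level 4.

4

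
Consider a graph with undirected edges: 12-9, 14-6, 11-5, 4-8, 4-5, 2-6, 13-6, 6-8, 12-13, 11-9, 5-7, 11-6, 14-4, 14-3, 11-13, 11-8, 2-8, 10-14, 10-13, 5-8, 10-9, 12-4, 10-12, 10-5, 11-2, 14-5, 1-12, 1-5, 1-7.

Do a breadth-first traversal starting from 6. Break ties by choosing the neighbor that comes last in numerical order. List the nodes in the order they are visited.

6, 14, 13, 11, 8, 2, 10, 5, 4, 3, 12, 9, 7, 1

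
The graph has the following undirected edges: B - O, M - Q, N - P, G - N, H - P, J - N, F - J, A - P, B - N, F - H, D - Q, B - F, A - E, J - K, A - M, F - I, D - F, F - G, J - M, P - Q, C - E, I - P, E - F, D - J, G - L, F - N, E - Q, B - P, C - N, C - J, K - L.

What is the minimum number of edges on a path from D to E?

Level 0: D
Level 1: F, J, Q
Level 2: B, C, E, G, H, I, K, M, N, P
Level 3: A, L, O
E first appears at level 2.

2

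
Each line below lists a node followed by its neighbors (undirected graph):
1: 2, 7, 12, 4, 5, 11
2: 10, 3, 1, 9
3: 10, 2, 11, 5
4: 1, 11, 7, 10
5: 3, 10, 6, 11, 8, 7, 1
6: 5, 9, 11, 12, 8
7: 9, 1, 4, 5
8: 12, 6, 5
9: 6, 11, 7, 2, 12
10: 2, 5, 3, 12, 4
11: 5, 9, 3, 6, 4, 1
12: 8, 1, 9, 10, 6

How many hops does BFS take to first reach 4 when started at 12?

Level 0: 12
Level 1: 1, 6, 8, 9, 10
Level 2: 2, 3, 4, 5, 7, 11
4 first appears at level 2.

2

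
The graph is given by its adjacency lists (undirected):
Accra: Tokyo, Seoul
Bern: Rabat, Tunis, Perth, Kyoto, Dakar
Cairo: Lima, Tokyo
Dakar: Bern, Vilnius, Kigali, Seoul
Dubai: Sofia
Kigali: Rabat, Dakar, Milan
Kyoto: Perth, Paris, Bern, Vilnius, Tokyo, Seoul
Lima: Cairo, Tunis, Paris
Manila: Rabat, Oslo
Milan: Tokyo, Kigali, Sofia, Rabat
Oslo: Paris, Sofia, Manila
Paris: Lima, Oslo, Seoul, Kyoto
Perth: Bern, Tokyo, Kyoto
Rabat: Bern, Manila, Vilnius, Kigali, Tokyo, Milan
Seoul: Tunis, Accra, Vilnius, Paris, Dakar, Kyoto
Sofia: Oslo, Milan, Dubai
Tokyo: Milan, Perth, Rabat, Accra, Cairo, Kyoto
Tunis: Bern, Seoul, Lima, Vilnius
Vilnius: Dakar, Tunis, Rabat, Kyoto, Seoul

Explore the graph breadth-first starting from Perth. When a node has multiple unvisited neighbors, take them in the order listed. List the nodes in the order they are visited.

Perth -> Bern -> Tokyo -> Kyoto -> Rabat -> Tunis -> Dakar -> Milan -> Accra -> Cairo -> Paris -> Vilnius -> Seoul -> Manila -> Kigali -> Lima -> Sofia -> Oslo -> Dubai

Visit Perth; enqueue Bern, Tokyo, Kyoto → queue [Bern, Tokyo, Kyoto]
Visit Bern; enqueue Rabat, Tunis, Dakar → queue [Tokyo, Kyoto, Rabat, Tunis, Dakar]
Visit Tokyo; enqueue Milan, Accra, Cairo → queue [Kyoto, Rabat, Tunis, Dakar, Milan, Accra, Cairo]
Visit Kyoto; enqueue Paris, Vilnius, Seoul → queue [Rabat, Tunis, Dakar, Milan, Accra, Cairo, Paris, Vilnius, Seoul]
Visit Rabat; enqueue Manila, Kigali → queue [Tunis, Dakar, Milan, Accra, Cairo, Paris, Vilnius, Seoul, Manila, Kigali]
Visit Tunis; enqueue Lima → queue [Dakar, Milan, Accra, Cairo, Paris, Vilnius, Seoul, Manila, Kigali, Lima]
Visit Dakar → queue [Milan, Accra, Cairo, Paris, Vilnius, Seoul, Manila, Kigali, Lima]
Visit Milan; enqueue Sofia → queue [Accra, Cairo, Paris, Vilnius, Seoul, Manila, Kigali, Lima, Sofia]
Visit Accra → queue [Cairo, Paris, Vilnius, Seoul, Manila, Kigali, Lima, Sofia]
Visit Cairo → queue [Paris, Vilnius, Seoul, Manila, Kigali, Lima, Sofia]
Visit Paris; enqueue Oslo → queue [Vilnius, Seoul, Manila, Kigali, Lima, Sofia, Oslo]
Visit Vilnius → queue [Seoul, Manila, Kigali, Lima, Sofia, Oslo]
Visit Seoul → queue [Manila, Kigali, Lima, Sofia, Oslo]
Visit Manila → queue [Kigali, Lima, Sofia, Oslo]
Visit Kigali → queue [Lima, Sofia, Oslo]
Visit Lima → queue [Sofia, Oslo]
Visit Sofia; enqueue Dubai → queue [Oslo, Dubai]
Visit Oslo → queue [Dubai]
Visit Dubai → queue []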